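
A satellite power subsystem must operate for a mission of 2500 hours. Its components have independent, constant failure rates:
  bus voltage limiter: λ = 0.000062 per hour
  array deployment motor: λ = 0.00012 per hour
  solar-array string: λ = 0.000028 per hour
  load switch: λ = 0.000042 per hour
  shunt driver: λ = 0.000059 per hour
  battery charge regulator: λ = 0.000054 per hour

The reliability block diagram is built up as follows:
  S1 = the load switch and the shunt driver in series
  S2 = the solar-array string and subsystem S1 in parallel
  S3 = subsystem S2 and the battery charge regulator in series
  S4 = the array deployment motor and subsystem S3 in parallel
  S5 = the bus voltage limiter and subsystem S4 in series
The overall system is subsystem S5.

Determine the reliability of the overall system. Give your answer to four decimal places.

0.8255

R(bus voltage limiter) = exp(−0.000062 × 2500) = 0.856415
R(array deployment motor) = exp(−0.00012 × 2500) = 0.740818
R(solar-array string) = exp(−0.000028 × 2500) = 0.932394
R(load switch) = exp(−0.000042 × 2500) = 0.900325
R(shunt driver) = exp(−0.000059 × 2500) = 0.862862
R(battery charge regulator) = exp(−0.000054 × 2500) = 0.873716
Series (load switch and shunt driver): 0.900325 × 0.862862 = 0.776856
Parallel (solar-array string and [0.776856]): 1 − (1 − 0.932394)(1 − 0.776856) = 0.984914
Series ([0.984914] and battery charge regulator): 0.984914 × 0.873716 = 0.860535
Parallel (array deployment motor and [0.860535]): 1 − (1 − 0.740818)(1 − 0.860535) = 0.963853
Series (bus voltage limiter and [0.963853]): 0.856415 × 0.963853 = 0.8255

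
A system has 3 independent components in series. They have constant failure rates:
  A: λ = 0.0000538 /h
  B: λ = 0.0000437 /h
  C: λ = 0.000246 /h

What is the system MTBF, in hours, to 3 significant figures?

Series of exponential components: λ_sys = Σ λ_i
λ_sys = 0.0000538 + 0.0000437 + 0.000246 = 3.4350e-04 /h
MTBF = 1 / λ_sys = 2910 h

2910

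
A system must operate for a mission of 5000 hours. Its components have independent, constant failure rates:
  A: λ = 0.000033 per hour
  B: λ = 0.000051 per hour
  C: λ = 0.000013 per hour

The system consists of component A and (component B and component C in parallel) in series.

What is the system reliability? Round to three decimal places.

0.836

R(A) = exp(−0.000033 × 5000) = 0.84789
R(B) = exp(−0.000051 × 5000) = 0.77492
R(C) = exp(−0.000013 × 5000) = 0.93707
Parallel (B and C): 1 − (1 − 0.77492)(1 − 0.93707) = 0.98584
Series (A and [0.98584]): 0.84789 × 0.98584 = 0.836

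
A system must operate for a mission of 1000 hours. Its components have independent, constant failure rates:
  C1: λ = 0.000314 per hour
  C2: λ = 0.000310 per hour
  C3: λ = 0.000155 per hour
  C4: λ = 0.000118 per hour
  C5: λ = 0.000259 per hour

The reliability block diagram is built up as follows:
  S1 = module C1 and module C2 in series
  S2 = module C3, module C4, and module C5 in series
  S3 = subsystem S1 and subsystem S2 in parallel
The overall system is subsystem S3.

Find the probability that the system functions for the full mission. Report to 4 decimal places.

R(C1) = exp(−0.000314 × 1000) = 0.730519
R(C2) = exp(−0.000310 × 1000) = 0.733447
R(C3) = exp(−0.000155 × 1000) = 0.856415
R(C4) = exp(−0.000118 × 1000) = 0.888696
R(C5) = exp(−0.000259 × 1000) = 0.771823
Series (C1 and C2): 0.730519 × 0.733447 = 0.535797
Series (C3, C4, and C5): 0.856415 × 0.888696 × 0.771823 = 0.587429
Parallel ([0.535797] and [0.587429]): 1 − (1 − 0.535797)(1 − 0.587429) = 0.8085

0.8085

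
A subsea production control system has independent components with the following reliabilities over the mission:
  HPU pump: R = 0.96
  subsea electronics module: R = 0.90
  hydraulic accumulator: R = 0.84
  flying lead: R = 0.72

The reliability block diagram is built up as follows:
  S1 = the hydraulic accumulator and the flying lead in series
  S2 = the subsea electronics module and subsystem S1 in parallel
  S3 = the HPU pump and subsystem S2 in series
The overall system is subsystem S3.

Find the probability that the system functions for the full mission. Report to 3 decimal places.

Series (hydraulic accumulator and flying lead): 0.84000 × 0.72000 = 0.60480
Parallel (subsea electronics module and [0.60480]): 1 − (1 − 0.90000)(1 − 0.60480) = 0.96048
Series (HPU pump and [0.96048]): 0.96000 × 0.96048 = 0.922

0.922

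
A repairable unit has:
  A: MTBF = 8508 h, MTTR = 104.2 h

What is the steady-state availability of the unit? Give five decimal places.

0.98790

A(A) = MTBF/(MTBF+MTTR) = 8508/(8508+104.2) = 0.98790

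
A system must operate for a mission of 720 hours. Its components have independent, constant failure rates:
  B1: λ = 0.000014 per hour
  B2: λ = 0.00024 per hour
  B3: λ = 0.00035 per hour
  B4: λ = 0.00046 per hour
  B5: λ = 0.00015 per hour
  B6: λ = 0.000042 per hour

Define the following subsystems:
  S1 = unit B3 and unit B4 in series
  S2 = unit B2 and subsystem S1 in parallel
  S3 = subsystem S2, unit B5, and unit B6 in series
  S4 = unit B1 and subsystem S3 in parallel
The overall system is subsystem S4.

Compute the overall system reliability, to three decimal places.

0.998

R(B1) = exp(−0.000014 × 720) = 0.98997
R(B2) = exp(−0.00024 × 720) = 0.84131
R(B3) = exp(−0.00035 × 720) = 0.77724
R(B4) = exp(−0.00046 × 720) = 0.71806
R(B5) = exp(−0.00015 × 720) = 0.89763
R(B6) = exp(−0.000042 × 720) = 0.97021
Series (B3 and B4): 0.77724 × 0.71806 = 0.55810
Parallel (B2 and [0.55810]): 1 − (1 − 0.84131)(1 − 0.55810) = 0.92987
Series ([0.92987], B5, and B6): 0.92987 × 0.89763 × 0.97021 = 0.80981
Parallel (B1 and [0.80981]): 1 − (1 − 0.98997)(1 − 0.80981) = 0.998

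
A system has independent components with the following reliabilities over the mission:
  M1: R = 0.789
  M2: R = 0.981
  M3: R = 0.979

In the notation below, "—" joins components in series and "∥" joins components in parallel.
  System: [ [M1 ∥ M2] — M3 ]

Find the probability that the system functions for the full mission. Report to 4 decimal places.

0.9751

Parallel (M1 and M2): 1 − (1 − 0.789000)(1 − 0.981000) = 0.995991
Series ([0.995991] and M3): 0.995991 × 0.979000 = 0.9751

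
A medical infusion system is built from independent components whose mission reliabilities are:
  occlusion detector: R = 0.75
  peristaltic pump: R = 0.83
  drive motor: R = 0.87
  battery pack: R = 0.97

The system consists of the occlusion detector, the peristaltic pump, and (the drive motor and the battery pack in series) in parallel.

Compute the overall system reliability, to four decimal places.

Series (drive motor and battery pack): 0.870000 × 0.970000 = 0.843900
Parallel (occlusion detector, peristaltic pump, and [0.843900]): 1 − (1 − 0.750000)(1 − 0.830000)(1 − 0.843900) = 0.9934

0.9934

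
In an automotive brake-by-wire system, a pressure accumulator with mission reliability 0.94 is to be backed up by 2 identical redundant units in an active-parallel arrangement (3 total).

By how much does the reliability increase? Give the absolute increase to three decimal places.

R_before = 0.94
R_after = 1 − (1 − 0.94)^3 = 1.000
ΔR = 1.000 − 0.94 = 0.060

0.060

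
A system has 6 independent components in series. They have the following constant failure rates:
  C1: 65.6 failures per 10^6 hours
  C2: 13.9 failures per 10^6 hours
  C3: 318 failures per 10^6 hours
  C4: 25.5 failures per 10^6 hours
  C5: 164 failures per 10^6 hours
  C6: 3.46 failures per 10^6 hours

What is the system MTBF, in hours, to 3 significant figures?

Series of exponential components: λ_sys = Σ λ_i
λ_sys = 0.0000656 + 0.0000139 + 0.000318 + 0.0000255 + 0.000164 + 0.00000346 = 5.9046e-04 /h
MTBF = 1 / λ_sys = 1690 h

1690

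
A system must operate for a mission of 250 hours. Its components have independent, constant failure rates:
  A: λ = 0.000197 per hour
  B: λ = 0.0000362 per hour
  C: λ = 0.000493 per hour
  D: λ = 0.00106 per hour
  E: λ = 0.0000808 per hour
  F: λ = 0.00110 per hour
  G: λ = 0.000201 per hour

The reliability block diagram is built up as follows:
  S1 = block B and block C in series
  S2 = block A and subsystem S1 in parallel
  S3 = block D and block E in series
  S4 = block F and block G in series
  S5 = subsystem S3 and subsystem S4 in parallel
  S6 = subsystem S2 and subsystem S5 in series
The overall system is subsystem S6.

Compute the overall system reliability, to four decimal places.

R(A) = exp(−0.000197 × 250) = 0.951943
R(B) = exp(−0.0000362 × 250) = 0.990991
R(C) = exp(−0.000493 × 250) = 0.884043
R(D) = exp(−0.00106 × 250) = 0.767206
R(E) = exp(−0.0000808 × 250) = 0.980003
R(F) = exp(−0.00110 × 250) = 0.759572
R(G) = exp(−0.000201 × 250) = 0.950992
Series (B and C): 0.990991 × 0.884043 = 0.876079
Parallel (A and [0.876079]): 1 − (1 − 0.951943)(1 − 0.876079) = 0.994045
Series (D and E): 0.767206 × 0.980003 = 0.751864
Series (F and G): 0.759572 × 0.950992 = 0.722347
Parallel ([0.751864] and [0.722347]): 1 − (1 − 0.751864)(1 − 0.722347) = 0.931104
Series ([0.994045] and [0.931104]): 0.994045 × 0.931104 = 0.9256

0.9256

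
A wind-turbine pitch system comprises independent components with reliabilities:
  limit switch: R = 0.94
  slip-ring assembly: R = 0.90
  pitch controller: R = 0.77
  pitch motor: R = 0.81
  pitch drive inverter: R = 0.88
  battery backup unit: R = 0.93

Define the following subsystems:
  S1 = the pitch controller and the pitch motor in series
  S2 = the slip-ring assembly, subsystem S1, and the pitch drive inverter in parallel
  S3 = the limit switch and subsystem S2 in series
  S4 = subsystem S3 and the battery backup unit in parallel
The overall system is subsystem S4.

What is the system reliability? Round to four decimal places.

0.9955

Series (pitch controller and pitch motor): 0.770000 × 0.810000 = 0.623700
Parallel (slip-ring assembly, [0.623700], and pitch drive inverter): 1 − (1 − 0.900000)(1 − 0.623700)(1 − 0.880000) = 0.995484
Series (limit switch and [0.995484]): 0.940000 × 0.995484 = 0.935755
Parallel ([0.935755] and battery backup unit): 1 − (1 − 0.935755)(1 − 0.930000) = 0.9955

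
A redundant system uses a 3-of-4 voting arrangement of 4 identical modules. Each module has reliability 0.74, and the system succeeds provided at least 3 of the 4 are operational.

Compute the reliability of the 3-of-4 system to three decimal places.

0.721

R = Σ_{i=3}^{4} C(4,i) p^i (1−p)^{4−i} with p = 0.74
C(4,3)·0.74^3·0.26^1 = 0.42143
C(4,4)·0.74^4·0.26^0 = 0.29987
Sum = 0.721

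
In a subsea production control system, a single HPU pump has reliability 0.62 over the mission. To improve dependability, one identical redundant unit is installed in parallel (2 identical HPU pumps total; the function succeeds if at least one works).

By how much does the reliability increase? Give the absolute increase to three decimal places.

R_before = 0.62
R_after = 1 − (1 − 0.62)^2 = 0.856
ΔR = 0.856 − 0.62 = 0.236

0.236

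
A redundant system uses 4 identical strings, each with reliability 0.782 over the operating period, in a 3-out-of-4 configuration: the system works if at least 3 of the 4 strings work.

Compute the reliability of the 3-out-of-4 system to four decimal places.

0.7910

R = Σ_{i=3}^{4} C(4,i) p^i (1−p)^{4−i} with p = 0.782
C(4,3)·0.782^3·0.218^1 = 0.417001
C(4,4)·0.782^4·0.218^0 = 0.373962
Sum = 0.7910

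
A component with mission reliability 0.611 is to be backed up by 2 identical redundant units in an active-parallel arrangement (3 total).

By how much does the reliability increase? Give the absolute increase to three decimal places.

0.330

R_before = 0.611
R_after = 1 − (1 − 0.611)^3 = 0.941
ΔR = 0.941 − 0.611 = 0.330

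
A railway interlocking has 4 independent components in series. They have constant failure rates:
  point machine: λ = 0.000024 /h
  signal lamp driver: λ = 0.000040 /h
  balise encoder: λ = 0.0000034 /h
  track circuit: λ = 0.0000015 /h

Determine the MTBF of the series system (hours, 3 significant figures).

Series of exponential components: λ_sys = Σ λ_i
λ_sys = 0.000024 + 0.000040 + 0.0000034 + 0.0000015 = 6.8900e-05 /h
MTBF = 1 / λ_sys = 14500 h

14500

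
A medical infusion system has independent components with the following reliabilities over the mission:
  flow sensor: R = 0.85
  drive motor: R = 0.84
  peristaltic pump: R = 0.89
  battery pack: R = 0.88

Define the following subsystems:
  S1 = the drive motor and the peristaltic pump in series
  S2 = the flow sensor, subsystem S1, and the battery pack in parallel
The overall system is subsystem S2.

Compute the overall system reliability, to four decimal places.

Series (drive motor and peristaltic pump): 0.840000 × 0.890000 = 0.747600
Parallel (flow sensor, [0.747600], and battery pack): 1 − (1 − 0.850000)(1 − 0.747600)(1 − 0.880000) = 0.9955

0.9955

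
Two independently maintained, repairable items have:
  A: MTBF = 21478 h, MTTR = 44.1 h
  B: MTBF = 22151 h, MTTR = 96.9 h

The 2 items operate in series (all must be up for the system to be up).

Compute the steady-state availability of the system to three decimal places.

A(A) = MTBF/(MTBF+MTTR) = 21478/(21478+44.1) = 0.997951
A(B) = MTBF/(MTBF+MTTR) = 22151/(22151+96.9) = 0.995645
Series availability: 0.997951 × 0.995645 = 0.994

0.994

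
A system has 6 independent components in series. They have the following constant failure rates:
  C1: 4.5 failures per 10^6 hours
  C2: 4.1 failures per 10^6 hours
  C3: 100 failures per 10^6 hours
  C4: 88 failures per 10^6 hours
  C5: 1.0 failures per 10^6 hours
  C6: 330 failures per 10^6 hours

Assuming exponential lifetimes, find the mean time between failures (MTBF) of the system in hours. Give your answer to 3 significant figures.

1900

Series of exponential components: λ_sys = Σ λ_i
λ_sys = 0.0000045 + 0.0000041 + 0.00010 + 0.000088 + 0.0000010 + 0.00033 = 5.2760e-04 /h
MTBF = 1 / λ_sys = 1900 h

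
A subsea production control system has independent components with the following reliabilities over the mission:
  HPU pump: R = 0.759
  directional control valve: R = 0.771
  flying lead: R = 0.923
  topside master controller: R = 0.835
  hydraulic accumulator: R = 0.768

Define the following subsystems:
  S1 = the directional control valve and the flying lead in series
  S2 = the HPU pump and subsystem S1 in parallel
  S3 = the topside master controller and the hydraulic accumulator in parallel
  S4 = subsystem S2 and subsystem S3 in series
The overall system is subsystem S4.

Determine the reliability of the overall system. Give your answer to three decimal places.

0.895

Series (directional control valve and flying lead): 0.77100 × 0.92300 = 0.71163
Parallel (HPU pump and [0.71163]): 1 − (1 − 0.75900)(1 − 0.71163) = 0.93050
Parallel (topside master controller and hydraulic accumulator): 1 − (1 − 0.83500)(1 − 0.76800) = 0.96172
Series ([0.93050] and [0.96172]): 0.93050 × 0.96172 = 0.895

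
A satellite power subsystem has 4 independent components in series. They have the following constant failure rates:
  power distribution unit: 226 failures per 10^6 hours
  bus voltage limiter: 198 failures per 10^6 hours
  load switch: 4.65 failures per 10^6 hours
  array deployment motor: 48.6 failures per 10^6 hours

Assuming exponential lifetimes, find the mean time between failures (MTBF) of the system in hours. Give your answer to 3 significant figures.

Series of exponential components: λ_sys = Σ λ_i
λ_sys = 0.000226 + 0.000198 + 0.00000465 + 0.0000486 = 4.7725e-04 /h
MTBF = 1 / λ_sys = 2100 h

2100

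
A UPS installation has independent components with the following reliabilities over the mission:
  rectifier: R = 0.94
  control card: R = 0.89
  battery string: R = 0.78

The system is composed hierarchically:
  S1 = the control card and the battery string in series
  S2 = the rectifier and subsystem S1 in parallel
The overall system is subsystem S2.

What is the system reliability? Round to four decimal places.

0.9817

Series (control card and battery string): 0.890000 × 0.780000 = 0.694200
Parallel (rectifier and [0.694200]): 1 − (1 − 0.940000)(1 − 0.694200) = 0.9817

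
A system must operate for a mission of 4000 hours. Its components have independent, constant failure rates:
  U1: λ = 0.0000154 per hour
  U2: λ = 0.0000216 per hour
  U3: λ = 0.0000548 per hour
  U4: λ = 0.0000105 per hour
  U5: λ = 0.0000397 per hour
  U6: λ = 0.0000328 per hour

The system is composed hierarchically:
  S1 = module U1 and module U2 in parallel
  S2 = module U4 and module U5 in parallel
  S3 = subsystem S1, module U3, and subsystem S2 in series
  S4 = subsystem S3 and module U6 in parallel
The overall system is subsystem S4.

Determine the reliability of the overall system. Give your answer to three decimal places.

0.975

R(U1) = exp(−0.0000154 × 4000) = 0.94026
R(U2) = exp(−0.0000216 × 4000) = 0.91723
R(U3) = exp(−0.0000548 × 4000) = 0.80316
R(U4) = exp(−0.0000105 × 4000) = 0.95887
R(U5) = exp(−0.0000397 × 4000) = 0.85317
R(U6) = exp(−0.0000328 × 4000) = 0.87704
Parallel (U1 and U2): 1 − (1 − 0.94026)(1 − 0.91723) = 0.99506
Parallel (U4 and U5): 1 − (1 − 0.95887)(1 − 0.85317) = 0.99396
Series ([0.99506], U3, and [0.99396]): 0.99506 × 0.80316 × 0.99396 = 0.79437
Parallel ([0.79437] and U6): 1 − (1 − 0.79437)(1 − 0.87704) = 0.975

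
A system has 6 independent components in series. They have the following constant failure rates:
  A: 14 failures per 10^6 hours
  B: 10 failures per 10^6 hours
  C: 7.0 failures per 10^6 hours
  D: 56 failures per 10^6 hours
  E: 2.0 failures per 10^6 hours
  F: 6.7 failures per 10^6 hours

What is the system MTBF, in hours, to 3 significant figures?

Series of exponential components: λ_sys = Σ λ_i
λ_sys = 0.000014 + 0.000010 + 0.0000070 + 0.000056 + 0.0000020 + 0.0000067 = 9.5700e-05 /h
MTBF = 1 / λ_sys = 10400 h

10400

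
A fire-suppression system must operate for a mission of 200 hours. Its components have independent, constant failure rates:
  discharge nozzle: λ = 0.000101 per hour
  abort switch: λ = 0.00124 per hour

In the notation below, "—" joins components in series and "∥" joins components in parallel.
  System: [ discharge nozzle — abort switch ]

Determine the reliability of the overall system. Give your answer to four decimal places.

0.7648

R(discharge nozzle) = exp(−0.000101 × 200) = 0.980003
R(abort switch) = exp(−0.00124 × 200) = 0.780360
Series (discharge nozzle and abort switch): 0.980003 × 0.780360 = 0.7648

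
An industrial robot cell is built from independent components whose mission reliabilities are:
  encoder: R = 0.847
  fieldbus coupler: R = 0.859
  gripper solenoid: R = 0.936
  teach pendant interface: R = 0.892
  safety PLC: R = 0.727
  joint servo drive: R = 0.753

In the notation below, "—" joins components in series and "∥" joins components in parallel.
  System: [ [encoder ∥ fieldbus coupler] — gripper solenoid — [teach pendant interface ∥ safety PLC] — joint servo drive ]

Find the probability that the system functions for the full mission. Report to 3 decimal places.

Parallel (encoder and fieldbus coupler): 1 − (1 − 0.84700)(1 − 0.85900) = 0.97843
Parallel (teach pendant interface and safety PLC): 1 − (1 − 0.89200)(1 − 0.72700) = 0.97052
Series ([0.97843], gripper solenoid, [0.97052], and joint servo drive): 0.97843 × 0.93600 × 0.97052 × 0.75300 = 0.669

0.669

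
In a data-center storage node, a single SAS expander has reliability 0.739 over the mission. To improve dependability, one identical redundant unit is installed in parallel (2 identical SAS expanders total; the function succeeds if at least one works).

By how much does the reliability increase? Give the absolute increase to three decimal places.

0.193

R_before = 0.739
R_after = 1 − (1 − 0.739)^2 = 0.932
ΔR = 0.932 − 0.739 = 0.193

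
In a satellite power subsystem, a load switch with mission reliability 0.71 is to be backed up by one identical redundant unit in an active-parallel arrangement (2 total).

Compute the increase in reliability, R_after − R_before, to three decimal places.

0.206

R_before = 0.71
R_after = 1 − (1 − 0.71)^2 = 0.916
ΔR = 0.916 − 0.71 = 0.206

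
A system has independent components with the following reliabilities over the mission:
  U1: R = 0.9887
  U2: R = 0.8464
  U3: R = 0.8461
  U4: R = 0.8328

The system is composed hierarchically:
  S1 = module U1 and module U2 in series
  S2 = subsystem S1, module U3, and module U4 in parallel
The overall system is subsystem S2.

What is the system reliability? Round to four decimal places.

0.9958

Series (U1 and U2): 0.988700 × 0.846400 = 0.836836
Parallel ([0.836836], U3, and U4): 1 − (1 − 0.836836)(1 − 0.846100)(1 − 0.832800) = 0.9958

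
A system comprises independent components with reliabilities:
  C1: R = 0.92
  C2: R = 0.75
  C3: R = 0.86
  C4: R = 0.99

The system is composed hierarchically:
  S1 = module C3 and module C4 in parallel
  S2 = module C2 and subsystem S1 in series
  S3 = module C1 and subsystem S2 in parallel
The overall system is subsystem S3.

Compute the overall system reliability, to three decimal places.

Parallel (C3 and C4): 1 − (1 − 0.86000)(1 − 0.99000) = 0.99860
Series (C2 and [0.99860]): 0.75000 × 0.99860 = 0.74895
Parallel (C1 and [0.74895]): 1 − (1 − 0.92000)(1 − 0.74895) = 0.980

0.980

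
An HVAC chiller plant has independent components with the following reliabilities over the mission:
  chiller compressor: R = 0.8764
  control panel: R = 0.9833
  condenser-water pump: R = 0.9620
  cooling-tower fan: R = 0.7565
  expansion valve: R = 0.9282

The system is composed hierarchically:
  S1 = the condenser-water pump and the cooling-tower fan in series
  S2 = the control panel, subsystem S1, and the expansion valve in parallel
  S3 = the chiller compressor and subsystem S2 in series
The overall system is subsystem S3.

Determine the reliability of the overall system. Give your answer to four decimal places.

0.8761

Series (condenser-water pump and cooling-tower fan): 0.962000 × 0.756500 = 0.727753
Parallel (control panel, [0.727753], and expansion valve): 1 − (1 − 0.983300)(1 − 0.727753)(1 − 0.928200) = 0.999674
Series (chiller compressor and [0.999674]): 0.876400 × 0.999674 = 0.8761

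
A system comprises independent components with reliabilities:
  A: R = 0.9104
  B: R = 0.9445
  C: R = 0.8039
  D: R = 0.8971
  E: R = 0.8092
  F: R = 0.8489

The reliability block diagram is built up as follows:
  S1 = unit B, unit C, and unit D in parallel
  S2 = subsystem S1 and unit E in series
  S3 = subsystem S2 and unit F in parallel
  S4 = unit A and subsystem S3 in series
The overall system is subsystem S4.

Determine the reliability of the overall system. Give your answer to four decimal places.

Parallel (B, C, and D): 1 − (1 − 0.944500)(1 − 0.803900)(1 − 0.897100) = 0.998880
Series ([0.998880] and E): 0.998880 × 0.809200 = 0.808294
Parallel ([0.808294] and F): 1 − (1 − 0.808294)(1 − 0.848900) = 0.971033
Series (A and [0.971033]): 0.910400 × 0.971033 = 0.8840

0.8840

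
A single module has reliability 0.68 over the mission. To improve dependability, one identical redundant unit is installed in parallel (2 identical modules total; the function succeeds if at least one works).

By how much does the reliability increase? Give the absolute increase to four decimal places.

R_before = 0.68
R_after = 1 − (1 − 0.68)^2 = 0.8976
ΔR = 0.8976 − 0.68 = 0.2176

0.2176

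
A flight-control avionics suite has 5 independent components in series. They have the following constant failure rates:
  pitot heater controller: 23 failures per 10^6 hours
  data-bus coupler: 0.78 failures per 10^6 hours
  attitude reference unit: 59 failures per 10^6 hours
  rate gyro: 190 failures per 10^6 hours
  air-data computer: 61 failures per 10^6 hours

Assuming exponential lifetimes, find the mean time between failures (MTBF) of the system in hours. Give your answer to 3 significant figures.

3000

Series of exponential components: λ_sys = Σ λ_i
λ_sys = 0.000023 + 0.00000078 + 0.000059 + 0.00019 + 0.000061 = 3.3378e-04 /h
MTBF = 1 / λ_sys = 3000 h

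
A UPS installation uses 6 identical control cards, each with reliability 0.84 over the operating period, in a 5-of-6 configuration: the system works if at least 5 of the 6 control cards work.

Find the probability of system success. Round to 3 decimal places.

R = Σ_{i=5}^{6} C(6,i) p^i (1−p)^{6−i} with p = 0.84
C(6,5)·0.84^5·0.16^1 = 0.40148
C(6,6)·0.84^6·0.16^0 = 0.35130
Sum = 0.753

0.753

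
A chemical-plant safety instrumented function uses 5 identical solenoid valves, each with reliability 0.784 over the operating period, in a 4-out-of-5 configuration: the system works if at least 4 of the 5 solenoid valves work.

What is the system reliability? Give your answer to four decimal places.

R = Σ_{i=4}^{5} C(5,i) p^i (1−p)^{5−i} with p = 0.784
C(5,4)·0.784^4·0.216^1 = 0.408026
C(5,5)·0.784^5·0.216^0 = 0.296197
Sum = 0.7042

0.7042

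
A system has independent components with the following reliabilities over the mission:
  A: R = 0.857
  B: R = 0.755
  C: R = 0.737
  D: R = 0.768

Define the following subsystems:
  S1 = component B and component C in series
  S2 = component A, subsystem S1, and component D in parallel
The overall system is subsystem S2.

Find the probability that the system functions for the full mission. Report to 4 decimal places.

0.9853

Series (B and C): 0.755000 × 0.737000 = 0.556435
Parallel (A, [0.556435], and D): 1 − (1 − 0.857000)(1 − 0.556435)(1 − 0.768000) = 0.9853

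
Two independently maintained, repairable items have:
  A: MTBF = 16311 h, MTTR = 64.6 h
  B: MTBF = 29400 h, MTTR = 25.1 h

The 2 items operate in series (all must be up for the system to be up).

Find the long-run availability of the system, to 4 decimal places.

0.9952

A(A) = MTBF/(MTBF+MTTR) = 16311/(16311+64.6) = 0.996055
A(B) = MTBF/(MTBF+MTTR) = 29400/(29400+25.1) = 0.999147
Series availability: 0.996055 × 0.999147 = 0.9952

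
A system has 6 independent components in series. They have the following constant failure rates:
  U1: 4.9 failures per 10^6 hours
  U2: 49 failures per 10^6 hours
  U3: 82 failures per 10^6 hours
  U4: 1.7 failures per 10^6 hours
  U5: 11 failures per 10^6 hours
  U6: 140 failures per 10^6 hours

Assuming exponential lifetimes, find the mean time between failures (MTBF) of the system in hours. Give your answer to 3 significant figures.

3470

Series of exponential components: λ_sys = Σ λ_i
λ_sys = 0.0000049 + 0.000049 + 0.000082 + 0.0000017 + 0.000011 + 0.00014 = 2.8860e-04 /h
MTBF = 1 / λ_sys = 3470 h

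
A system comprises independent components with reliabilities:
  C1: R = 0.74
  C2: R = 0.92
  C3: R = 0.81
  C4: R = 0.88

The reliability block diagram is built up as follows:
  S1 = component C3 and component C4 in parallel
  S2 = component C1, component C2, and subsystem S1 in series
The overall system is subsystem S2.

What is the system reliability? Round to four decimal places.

0.6653

Parallel (C3 and C4): 1 − (1 − 0.810000)(1 − 0.880000) = 0.977200
Series (C1, C2, and [0.977200]): 0.740000 × 0.920000 × 0.977200 = 0.6653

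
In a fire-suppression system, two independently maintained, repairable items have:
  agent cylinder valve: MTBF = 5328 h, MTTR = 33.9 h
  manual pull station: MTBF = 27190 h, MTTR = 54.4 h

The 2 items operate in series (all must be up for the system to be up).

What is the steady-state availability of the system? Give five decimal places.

0.99169

A(agent cylinder valve) = MTBF/(MTBF+MTTR) = 5328/(5328+33.9) = 0.993678
A(manual pull station) = MTBF/(MTBF+MTTR) = 27190/(27190+54.4) = 0.998003
Series availability: 0.993678 × 0.998003 = 0.99169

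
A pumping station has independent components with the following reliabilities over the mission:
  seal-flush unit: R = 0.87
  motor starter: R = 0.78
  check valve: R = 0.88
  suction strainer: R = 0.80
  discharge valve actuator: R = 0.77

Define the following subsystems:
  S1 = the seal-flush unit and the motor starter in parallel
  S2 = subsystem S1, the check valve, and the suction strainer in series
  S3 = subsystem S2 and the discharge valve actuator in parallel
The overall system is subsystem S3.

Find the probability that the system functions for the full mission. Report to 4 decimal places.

Parallel (seal-flush unit and motor starter): 1 − (1 − 0.870000)(1 − 0.780000) = 0.971400
Series ([0.971400], check valve, and suction strainer): 0.971400 × 0.880000 × 0.800000 = 0.683866
Parallel ([0.683866] and discharge valve actuator): 1 − (1 − 0.683866)(1 − 0.770000) = 0.9273

0.9273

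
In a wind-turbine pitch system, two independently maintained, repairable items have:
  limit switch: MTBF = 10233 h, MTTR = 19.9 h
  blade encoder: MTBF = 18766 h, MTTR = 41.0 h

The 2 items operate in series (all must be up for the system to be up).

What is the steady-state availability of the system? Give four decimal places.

A(limit switch) = MTBF/(MTBF+MTTR) = 10233/(10233+19.9) = 0.998059
A(blade encoder) = MTBF/(MTBF+MTTR) = 18766/(18766+41.0) = 0.997820
Series availability: 0.998059 × 0.997820 = 0.9959

0.9959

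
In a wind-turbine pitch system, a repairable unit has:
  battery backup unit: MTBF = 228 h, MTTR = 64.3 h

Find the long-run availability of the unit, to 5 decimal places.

A(battery backup unit) = MTBF/(MTBF+MTTR) = 228/(228+64.3) = 0.78002

0.78002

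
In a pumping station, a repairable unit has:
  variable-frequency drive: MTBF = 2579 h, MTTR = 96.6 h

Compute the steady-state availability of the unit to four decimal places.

0.9639

A(variable-frequency drive) = MTBF/(MTBF+MTTR) = 2579/(2579+96.6) = 0.9639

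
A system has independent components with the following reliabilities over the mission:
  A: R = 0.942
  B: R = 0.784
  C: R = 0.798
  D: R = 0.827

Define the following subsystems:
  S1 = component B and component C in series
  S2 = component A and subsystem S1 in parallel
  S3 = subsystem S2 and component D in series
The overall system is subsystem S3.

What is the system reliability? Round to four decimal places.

Series (B and C): 0.784000 × 0.798000 = 0.625632
Parallel (A and [0.625632]): 1 − (1 − 0.942000)(1 − 0.625632) = 0.978287
Series ([0.978287] and D): 0.978287 × 0.827000 = 0.8090

0.8090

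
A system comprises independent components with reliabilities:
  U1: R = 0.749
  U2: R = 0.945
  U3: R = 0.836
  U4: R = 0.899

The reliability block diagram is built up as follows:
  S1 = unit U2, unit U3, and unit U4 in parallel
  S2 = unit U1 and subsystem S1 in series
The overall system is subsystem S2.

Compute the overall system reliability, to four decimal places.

0.7483

Parallel (U2, U3, and U4): 1 − (1 − 0.945000)(1 − 0.836000)(1 − 0.899000) = 0.999089
Series (U1 and [0.999089]): 0.749000 × 0.999089 = 0.7483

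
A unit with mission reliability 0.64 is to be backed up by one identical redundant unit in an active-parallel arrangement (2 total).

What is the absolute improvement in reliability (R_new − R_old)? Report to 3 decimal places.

R_before = 0.64
R_after = 1 − (1 − 0.64)^2 = 0.870
ΔR = 0.870 − 0.64 = 0.230

0.230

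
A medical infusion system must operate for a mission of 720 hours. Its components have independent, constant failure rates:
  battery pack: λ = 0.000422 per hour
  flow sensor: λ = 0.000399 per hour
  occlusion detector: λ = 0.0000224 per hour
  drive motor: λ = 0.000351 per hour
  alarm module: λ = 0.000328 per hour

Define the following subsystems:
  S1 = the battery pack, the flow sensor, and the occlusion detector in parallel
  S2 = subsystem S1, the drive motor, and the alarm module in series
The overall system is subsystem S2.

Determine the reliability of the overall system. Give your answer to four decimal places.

0.6127

R(battery pack) = exp(−0.000422 × 720) = 0.737979
R(flow sensor) = exp(−0.000399 × 720) = 0.750302
R(occlusion detector) = exp(−0.0000224 × 720) = 0.984001
R(drive motor) = exp(−0.000351 × 720) = 0.776685
R(alarm module) = exp(−0.000328 × 720) = 0.789654
Parallel (battery pack, flow sensor, and occlusion detector): 1 − (1 − 0.737979)(1 − 0.750302)(1 − 0.984001) = 0.998953
Series ([0.998953], drive motor, and alarm module): 0.998953 × 0.776685 × 0.789654 = 0.6127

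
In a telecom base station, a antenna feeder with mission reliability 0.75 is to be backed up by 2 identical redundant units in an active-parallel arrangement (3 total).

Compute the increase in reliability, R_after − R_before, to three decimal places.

0.234

R_before = 0.75
R_after = 1 − (1 − 0.75)^3 = 0.984
ΔR = 0.984 − 0.75 = 0.234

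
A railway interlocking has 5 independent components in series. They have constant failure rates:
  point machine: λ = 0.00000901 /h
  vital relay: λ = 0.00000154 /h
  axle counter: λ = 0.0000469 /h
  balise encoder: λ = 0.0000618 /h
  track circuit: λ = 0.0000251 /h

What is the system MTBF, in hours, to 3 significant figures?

Series of exponential components: λ_sys = Σ λ_i
λ_sys = 0.00000901 + 0.00000154 + 0.0000469 + 0.0000618 + 0.0000251 = 1.4435e-04 /h
MTBF = 1 / λ_sys = 6930 h

6930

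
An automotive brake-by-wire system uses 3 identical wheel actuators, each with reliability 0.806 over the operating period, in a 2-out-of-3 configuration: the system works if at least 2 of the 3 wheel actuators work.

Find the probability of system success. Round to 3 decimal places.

R = Σ_{i=2}^{3} C(3,i) p^i (1−p)^{3−i} with p = 0.806
C(3,2)·0.806^2·0.194^1 = 0.37809
C(3,3)·0.806^3·0.194^0 = 0.52361
Sum = 0.902

0.902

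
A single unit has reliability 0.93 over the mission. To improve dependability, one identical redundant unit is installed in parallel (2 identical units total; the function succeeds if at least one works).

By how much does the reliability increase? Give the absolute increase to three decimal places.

R_before = 0.93
R_after = 1 − (1 − 0.93)^2 = 0.995
ΔR = 0.995 − 0.93 = 0.065

0.065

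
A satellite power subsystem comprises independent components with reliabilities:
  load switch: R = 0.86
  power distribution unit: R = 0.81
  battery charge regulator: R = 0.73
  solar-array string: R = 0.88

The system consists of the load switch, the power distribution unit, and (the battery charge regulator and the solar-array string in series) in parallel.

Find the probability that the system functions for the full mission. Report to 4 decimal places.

Series (battery charge regulator and solar-array string): 0.730000 × 0.880000 = 0.642400
Parallel (load switch, power distribution unit, and [0.642400]): 1 − (1 − 0.860000)(1 − 0.810000)(1 − 0.642400) = 0.9905

0.9905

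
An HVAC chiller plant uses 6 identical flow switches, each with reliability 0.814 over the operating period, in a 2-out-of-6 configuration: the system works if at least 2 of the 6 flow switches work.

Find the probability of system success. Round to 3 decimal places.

R = Σ_{i=2}^{6} C(6,i) p^i (1−p)^{6−i} with p = 0.814
C(6,2)·0.814^2·0.186^4 = 0.01190
C(6,3)·0.814^3·0.186^3 = 0.06941
C(6,4)·0.814^4·0.186^2 = 0.22783
C(6,5)·0.814^5·0.186^1 = 0.39883
C(6,6)·0.814^6·0.186^0 = 0.29090
Sum = 0.999

0.999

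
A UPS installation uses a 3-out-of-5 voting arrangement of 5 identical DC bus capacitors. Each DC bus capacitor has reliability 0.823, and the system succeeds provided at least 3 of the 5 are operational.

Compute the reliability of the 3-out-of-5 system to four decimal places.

R = Σ_{i=3}^{5} C(5,i) p^i (1−p)^{5−i} with p = 0.823
C(5,3)·0.823^3·0.177^2 = 0.174641
C(5,4)·0.823^4·0.177^1 = 0.406015
C(5,5)·0.823^5·0.177^0 = 0.377571
Sum = 0.9582

0.9582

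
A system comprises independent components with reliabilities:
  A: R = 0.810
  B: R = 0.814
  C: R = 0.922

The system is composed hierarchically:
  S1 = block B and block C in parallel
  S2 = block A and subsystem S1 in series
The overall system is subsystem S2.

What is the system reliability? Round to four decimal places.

Parallel (B and C): 1 − (1 − 0.814000)(1 − 0.922000) = 0.985492
Series (A and [0.985492]): 0.810000 × 0.985492 = 0.7982

0.7982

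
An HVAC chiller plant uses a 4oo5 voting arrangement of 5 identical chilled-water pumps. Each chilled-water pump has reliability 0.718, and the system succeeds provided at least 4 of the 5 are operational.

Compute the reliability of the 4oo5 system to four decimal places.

0.5655

R = Σ_{i=4}^{5} C(5,i) p^i (1−p)^{5−i} with p = 0.718
C(5,4)·0.718^4·0.282^1 = 0.374729
C(5,5)·0.718^5·0.282^0 = 0.190819
Sum = 0.5655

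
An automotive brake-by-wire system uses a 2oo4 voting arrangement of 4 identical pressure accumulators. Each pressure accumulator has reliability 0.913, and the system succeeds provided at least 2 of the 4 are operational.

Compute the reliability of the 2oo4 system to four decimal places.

R = Σ_{i=2}^{4} C(4,i) p^i (1−p)^{4−i} with p = 0.913
C(4,2)·0.913^2·0.087^2 = 0.037856
C(4,3)·0.913^3·0.087^1 = 0.264845
C(4,4)·0.913^4·0.087^0 = 0.694837
Sum = 0.9975

0.9975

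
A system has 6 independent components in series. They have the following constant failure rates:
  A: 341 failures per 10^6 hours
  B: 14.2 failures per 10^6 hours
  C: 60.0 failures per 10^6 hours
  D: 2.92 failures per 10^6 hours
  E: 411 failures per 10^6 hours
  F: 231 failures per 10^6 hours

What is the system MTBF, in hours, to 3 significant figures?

Series of exponential components: λ_sys = Σ λ_i
λ_sys = 0.000341 + 0.0000142 + 0.0000600 + 0.00000292 + 0.000411 + 0.000231 = 1.0601e-03 /h
MTBF = 1 / λ_sys = 943 h

943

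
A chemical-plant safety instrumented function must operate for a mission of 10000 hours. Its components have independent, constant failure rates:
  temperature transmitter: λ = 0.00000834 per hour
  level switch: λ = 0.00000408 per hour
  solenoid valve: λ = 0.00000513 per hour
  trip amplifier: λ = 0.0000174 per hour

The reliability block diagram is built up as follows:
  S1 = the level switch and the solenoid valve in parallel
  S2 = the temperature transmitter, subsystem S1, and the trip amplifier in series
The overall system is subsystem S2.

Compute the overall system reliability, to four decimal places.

0.7715

R(temperature transmitter) = exp(−0.00000834 × 10000) = 0.919983
R(level switch) = exp(−0.00000408 × 10000) = 0.960021
R(solenoid valve) = exp(−0.00000513 × 10000) = 0.949994
R(trip amplifier) = exp(−0.0000174 × 10000) = 0.840297
Parallel (level switch and solenoid valve): 1 − (1 − 0.960021)(1 − 0.949994) = 0.998001
Series (temperature transmitter, [0.998001], and trip amplifier): 0.919983 × 0.998001 × 0.840297 = 0.7715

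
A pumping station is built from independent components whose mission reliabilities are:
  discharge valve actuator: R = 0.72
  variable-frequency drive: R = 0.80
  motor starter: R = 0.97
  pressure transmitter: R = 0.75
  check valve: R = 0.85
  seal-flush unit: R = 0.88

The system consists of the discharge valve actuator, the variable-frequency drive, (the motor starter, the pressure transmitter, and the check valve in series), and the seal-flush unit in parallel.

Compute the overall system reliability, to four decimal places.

Series (motor starter, pressure transmitter, and check valve): 0.970000 × 0.750000 × 0.850000 = 0.618375
Parallel (discharge valve actuator, variable-frequency drive, [0.618375], and seal-flush unit): 1 − (1 − 0.720000)(1 − 0.800000)(1 − 0.618375)(1 − 0.880000) = 0.9974

0.9974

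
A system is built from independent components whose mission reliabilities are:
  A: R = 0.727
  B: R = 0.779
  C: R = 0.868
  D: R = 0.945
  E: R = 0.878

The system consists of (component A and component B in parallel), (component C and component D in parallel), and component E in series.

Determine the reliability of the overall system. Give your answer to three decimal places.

0.819

Parallel (A and B): 1 − (1 − 0.72700)(1 − 0.77900) = 0.93967
Parallel (C and D): 1 − (1 − 0.86800)(1 − 0.94500) = 0.99274
Series ([0.93967], [0.99274], and E): 0.93967 × 0.99274 × 0.87800 = 0.819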